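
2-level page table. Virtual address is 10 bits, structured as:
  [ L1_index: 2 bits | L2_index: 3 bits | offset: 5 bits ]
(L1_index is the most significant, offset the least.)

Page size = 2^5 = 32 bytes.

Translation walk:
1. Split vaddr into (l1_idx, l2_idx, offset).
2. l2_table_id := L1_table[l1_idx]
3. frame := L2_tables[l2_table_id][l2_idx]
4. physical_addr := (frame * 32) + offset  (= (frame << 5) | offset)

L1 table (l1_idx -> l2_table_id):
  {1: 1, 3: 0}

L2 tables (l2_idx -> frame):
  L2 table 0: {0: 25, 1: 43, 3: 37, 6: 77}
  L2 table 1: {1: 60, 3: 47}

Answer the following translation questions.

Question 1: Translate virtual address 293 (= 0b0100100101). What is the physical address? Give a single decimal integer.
Answer: 1925

Derivation:
vaddr = 293 = 0b0100100101
Split: l1_idx=1, l2_idx=1, offset=5
L1[1] = 1
L2[1][1] = 60
paddr = 60 * 32 + 5 = 1925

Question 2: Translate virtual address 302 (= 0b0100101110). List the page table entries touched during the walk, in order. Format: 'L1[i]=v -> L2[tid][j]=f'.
Answer: L1[1]=1 -> L2[1][1]=60

Derivation:
vaddr = 302 = 0b0100101110
Split: l1_idx=1, l2_idx=1, offset=14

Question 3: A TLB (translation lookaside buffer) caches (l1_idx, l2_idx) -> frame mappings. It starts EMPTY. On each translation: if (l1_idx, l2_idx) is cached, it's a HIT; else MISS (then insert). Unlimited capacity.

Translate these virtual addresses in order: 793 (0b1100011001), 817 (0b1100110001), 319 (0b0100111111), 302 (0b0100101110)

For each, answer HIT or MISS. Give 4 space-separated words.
Answer: MISS MISS MISS HIT

Derivation:
vaddr=793: (3,0) not in TLB -> MISS, insert
vaddr=817: (3,1) not in TLB -> MISS, insert
vaddr=319: (1,1) not in TLB -> MISS, insert
vaddr=302: (1,1) in TLB -> HIT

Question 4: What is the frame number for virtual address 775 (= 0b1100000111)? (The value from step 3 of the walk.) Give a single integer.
Answer: 25

Derivation:
vaddr = 775: l1_idx=3, l2_idx=0
L1[3] = 0; L2[0][0] = 25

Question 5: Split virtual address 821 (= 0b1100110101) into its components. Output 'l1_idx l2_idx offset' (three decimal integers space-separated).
vaddr = 821 = 0b1100110101
  top 2 bits -> l1_idx = 3
  next 3 bits -> l2_idx = 1
  bottom 5 bits -> offset = 21

Answer: 3 1 21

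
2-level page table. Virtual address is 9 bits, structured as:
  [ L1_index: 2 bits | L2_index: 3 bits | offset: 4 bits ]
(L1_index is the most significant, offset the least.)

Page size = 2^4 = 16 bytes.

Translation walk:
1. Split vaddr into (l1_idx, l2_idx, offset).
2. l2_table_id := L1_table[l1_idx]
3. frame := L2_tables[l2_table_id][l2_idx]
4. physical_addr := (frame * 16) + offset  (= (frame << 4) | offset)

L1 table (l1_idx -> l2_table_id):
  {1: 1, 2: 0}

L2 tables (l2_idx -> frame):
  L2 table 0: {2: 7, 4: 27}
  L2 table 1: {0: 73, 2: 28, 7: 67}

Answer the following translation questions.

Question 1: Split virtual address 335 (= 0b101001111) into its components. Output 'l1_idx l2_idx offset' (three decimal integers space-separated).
vaddr = 335 = 0b101001111
  top 2 bits -> l1_idx = 2
  next 3 bits -> l2_idx = 4
  bottom 4 bits -> offset = 15

Answer: 2 4 15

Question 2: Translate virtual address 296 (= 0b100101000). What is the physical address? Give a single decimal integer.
vaddr = 296 = 0b100101000
Split: l1_idx=2, l2_idx=2, offset=8
L1[2] = 0
L2[0][2] = 7
paddr = 7 * 16 + 8 = 120

Answer: 120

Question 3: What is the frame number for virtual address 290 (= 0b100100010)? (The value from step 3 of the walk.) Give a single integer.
Answer: 7

Derivation:
vaddr = 290: l1_idx=2, l2_idx=2
L1[2] = 0; L2[0][2] = 7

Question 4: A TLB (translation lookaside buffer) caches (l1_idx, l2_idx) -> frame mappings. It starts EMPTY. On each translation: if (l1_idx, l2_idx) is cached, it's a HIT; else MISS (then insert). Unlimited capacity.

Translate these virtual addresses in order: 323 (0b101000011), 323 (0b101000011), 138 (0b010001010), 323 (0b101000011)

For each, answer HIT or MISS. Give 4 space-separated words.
Answer: MISS HIT MISS HIT

Derivation:
vaddr=323: (2,4) not in TLB -> MISS, insert
vaddr=323: (2,4) in TLB -> HIT
vaddr=138: (1,0) not in TLB -> MISS, insert
vaddr=323: (2,4) in TLB -> HIT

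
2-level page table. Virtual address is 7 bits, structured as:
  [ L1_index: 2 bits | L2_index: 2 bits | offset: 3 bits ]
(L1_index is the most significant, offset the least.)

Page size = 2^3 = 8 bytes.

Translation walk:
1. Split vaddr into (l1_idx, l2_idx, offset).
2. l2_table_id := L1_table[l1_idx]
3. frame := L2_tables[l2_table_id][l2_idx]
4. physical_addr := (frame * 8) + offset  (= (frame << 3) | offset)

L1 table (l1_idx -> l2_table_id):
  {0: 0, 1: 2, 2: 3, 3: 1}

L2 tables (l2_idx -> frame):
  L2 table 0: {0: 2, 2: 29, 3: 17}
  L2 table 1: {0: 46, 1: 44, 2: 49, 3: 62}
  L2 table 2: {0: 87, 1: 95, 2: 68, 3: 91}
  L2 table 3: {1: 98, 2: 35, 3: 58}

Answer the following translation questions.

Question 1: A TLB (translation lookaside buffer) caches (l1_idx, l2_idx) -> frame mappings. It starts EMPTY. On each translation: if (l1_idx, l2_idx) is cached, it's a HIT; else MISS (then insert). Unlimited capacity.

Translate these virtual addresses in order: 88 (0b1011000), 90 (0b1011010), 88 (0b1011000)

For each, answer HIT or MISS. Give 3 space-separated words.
Answer: MISS HIT HIT

Derivation:
vaddr=88: (2,3) not in TLB -> MISS, insert
vaddr=90: (2,3) in TLB -> HIT
vaddr=88: (2,3) in TLB -> HIT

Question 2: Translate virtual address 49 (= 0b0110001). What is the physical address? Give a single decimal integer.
vaddr = 49 = 0b0110001
Split: l1_idx=1, l2_idx=2, offset=1
L1[1] = 2
L2[2][2] = 68
paddr = 68 * 8 + 1 = 545

Answer: 545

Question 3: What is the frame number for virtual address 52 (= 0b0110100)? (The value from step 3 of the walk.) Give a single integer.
vaddr = 52: l1_idx=1, l2_idx=2
L1[1] = 2; L2[2][2] = 68

Answer: 68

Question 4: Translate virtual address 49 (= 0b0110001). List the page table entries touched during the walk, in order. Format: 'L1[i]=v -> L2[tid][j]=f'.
vaddr = 49 = 0b0110001
Split: l1_idx=1, l2_idx=2, offset=1

Answer: L1[1]=2 -> L2[2][2]=68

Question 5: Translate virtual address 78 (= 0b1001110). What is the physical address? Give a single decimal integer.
vaddr = 78 = 0b1001110
Split: l1_idx=2, l2_idx=1, offset=6
L1[2] = 3
L2[3][1] = 98
paddr = 98 * 8 + 6 = 790

Answer: 790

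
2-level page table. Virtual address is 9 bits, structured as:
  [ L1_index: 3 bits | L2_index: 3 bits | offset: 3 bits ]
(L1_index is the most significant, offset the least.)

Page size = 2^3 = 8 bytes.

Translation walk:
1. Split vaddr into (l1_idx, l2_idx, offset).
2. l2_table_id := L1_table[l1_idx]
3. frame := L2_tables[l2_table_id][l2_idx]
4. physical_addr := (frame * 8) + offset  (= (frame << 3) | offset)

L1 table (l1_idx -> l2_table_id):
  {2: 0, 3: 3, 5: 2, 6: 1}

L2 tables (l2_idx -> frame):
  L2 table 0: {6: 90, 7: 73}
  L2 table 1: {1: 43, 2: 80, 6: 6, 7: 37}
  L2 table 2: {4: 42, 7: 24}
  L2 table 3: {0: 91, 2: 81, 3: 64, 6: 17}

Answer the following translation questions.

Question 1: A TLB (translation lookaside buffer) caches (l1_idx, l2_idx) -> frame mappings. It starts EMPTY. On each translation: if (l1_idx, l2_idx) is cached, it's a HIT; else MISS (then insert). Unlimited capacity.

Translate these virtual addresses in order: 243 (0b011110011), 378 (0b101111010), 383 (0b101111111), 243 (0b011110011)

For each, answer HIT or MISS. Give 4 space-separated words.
vaddr=243: (3,6) not in TLB -> MISS, insert
vaddr=378: (5,7) not in TLB -> MISS, insert
vaddr=383: (5,7) in TLB -> HIT
vaddr=243: (3,6) in TLB -> HIT

Answer: MISS MISS HIT HIT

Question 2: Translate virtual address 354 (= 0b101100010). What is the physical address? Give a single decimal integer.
vaddr = 354 = 0b101100010
Split: l1_idx=5, l2_idx=4, offset=2
L1[5] = 2
L2[2][4] = 42
paddr = 42 * 8 + 2 = 338

Answer: 338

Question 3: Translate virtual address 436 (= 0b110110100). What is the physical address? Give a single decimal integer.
vaddr = 436 = 0b110110100
Split: l1_idx=6, l2_idx=6, offset=4
L1[6] = 1
L2[1][6] = 6
paddr = 6 * 8 + 4 = 52

Answer: 52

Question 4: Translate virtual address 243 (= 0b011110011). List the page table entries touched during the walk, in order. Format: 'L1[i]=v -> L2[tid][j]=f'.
Answer: L1[3]=3 -> L2[3][6]=17

Derivation:
vaddr = 243 = 0b011110011
Split: l1_idx=3, l2_idx=6, offset=3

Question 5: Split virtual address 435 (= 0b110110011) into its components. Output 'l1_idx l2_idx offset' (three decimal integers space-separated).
Answer: 6 6 3

Derivation:
vaddr = 435 = 0b110110011
  top 3 bits -> l1_idx = 6
  next 3 bits -> l2_idx = 6
  bottom 3 bits -> offset = 3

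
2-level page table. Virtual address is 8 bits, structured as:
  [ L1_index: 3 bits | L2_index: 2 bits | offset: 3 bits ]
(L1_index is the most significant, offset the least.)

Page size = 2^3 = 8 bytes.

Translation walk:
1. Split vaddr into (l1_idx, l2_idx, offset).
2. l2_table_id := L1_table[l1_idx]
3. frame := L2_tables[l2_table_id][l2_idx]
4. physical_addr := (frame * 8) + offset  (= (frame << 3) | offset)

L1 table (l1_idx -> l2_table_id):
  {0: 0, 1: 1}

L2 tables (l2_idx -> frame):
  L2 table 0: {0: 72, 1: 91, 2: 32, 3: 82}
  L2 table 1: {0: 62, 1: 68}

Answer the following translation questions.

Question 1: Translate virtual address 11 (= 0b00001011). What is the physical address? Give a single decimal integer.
vaddr = 11 = 0b00001011
Split: l1_idx=0, l2_idx=1, offset=3
L1[0] = 0
L2[0][1] = 91
paddr = 91 * 8 + 3 = 731

Answer: 731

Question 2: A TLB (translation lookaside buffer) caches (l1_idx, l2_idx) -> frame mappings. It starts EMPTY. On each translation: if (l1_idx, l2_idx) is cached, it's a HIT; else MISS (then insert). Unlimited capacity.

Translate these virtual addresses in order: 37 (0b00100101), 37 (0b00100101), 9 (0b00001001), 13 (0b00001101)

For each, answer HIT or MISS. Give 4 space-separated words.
Answer: MISS HIT MISS HIT

Derivation:
vaddr=37: (1,0) not in TLB -> MISS, insert
vaddr=37: (1,0) in TLB -> HIT
vaddr=9: (0,1) not in TLB -> MISS, insert
vaddr=13: (0,1) in TLB -> HIT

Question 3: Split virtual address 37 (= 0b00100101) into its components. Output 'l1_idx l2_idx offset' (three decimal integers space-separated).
Answer: 1 0 5

Derivation:
vaddr = 37 = 0b00100101
  top 3 bits -> l1_idx = 1
  next 2 bits -> l2_idx = 0
  bottom 3 bits -> offset = 5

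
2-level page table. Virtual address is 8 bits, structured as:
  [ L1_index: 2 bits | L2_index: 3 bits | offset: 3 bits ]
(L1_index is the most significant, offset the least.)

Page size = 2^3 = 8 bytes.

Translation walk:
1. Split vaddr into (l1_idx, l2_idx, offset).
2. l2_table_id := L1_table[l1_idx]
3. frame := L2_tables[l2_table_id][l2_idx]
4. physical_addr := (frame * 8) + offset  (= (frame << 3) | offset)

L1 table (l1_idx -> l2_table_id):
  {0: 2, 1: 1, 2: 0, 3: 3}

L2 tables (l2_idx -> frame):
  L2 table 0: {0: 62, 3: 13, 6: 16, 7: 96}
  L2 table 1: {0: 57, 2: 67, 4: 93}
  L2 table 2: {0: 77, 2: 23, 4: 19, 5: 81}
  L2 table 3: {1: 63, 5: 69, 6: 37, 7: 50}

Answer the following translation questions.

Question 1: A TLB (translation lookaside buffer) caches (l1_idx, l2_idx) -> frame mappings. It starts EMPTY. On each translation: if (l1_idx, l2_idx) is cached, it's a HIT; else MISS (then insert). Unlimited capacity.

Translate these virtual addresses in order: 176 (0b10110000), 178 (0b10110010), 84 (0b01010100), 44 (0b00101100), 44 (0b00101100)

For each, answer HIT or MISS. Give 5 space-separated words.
Answer: MISS HIT MISS MISS HIT

Derivation:
vaddr=176: (2,6) not in TLB -> MISS, insert
vaddr=178: (2,6) in TLB -> HIT
vaddr=84: (1,2) not in TLB -> MISS, insert
vaddr=44: (0,5) not in TLB -> MISS, insert
vaddr=44: (0,5) in TLB -> HIT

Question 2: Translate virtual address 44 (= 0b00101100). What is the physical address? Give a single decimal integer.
Answer: 652

Derivation:
vaddr = 44 = 0b00101100
Split: l1_idx=0, l2_idx=5, offset=4
L1[0] = 2
L2[2][5] = 81
paddr = 81 * 8 + 4 = 652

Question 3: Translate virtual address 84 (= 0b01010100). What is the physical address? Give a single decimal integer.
Answer: 540

Derivation:
vaddr = 84 = 0b01010100
Split: l1_idx=1, l2_idx=2, offset=4
L1[1] = 1
L2[1][2] = 67
paddr = 67 * 8 + 4 = 540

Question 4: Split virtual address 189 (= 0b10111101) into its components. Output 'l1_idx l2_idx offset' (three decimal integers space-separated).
vaddr = 189 = 0b10111101
  top 2 bits -> l1_idx = 2
  next 3 bits -> l2_idx = 7
  bottom 3 bits -> offset = 5

Answer: 2 7 5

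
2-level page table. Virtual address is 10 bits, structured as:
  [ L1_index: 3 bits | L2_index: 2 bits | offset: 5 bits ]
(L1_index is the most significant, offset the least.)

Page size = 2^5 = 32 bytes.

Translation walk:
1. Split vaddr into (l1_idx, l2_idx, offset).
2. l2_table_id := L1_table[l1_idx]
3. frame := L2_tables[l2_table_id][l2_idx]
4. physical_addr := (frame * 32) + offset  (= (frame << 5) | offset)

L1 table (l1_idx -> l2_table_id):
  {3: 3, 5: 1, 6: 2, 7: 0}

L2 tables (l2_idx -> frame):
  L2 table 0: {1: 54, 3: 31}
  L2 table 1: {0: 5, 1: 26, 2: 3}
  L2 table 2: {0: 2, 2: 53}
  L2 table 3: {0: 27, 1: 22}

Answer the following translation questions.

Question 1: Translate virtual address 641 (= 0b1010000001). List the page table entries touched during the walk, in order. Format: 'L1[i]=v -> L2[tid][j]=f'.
Answer: L1[5]=1 -> L2[1][0]=5

Derivation:
vaddr = 641 = 0b1010000001
Split: l1_idx=5, l2_idx=0, offset=1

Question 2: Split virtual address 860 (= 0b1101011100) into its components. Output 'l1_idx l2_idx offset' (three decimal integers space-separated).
vaddr = 860 = 0b1101011100
  top 3 bits -> l1_idx = 6
  next 2 bits -> l2_idx = 2
  bottom 5 bits -> offset = 28

Answer: 6 2 28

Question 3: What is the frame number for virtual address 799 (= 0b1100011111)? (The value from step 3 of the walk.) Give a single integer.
Answer: 2

Derivation:
vaddr = 799: l1_idx=6, l2_idx=0
L1[6] = 2; L2[2][0] = 2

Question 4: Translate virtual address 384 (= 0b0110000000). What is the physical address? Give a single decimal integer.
vaddr = 384 = 0b0110000000
Split: l1_idx=3, l2_idx=0, offset=0
L1[3] = 3
L2[3][0] = 27
paddr = 27 * 32 + 0 = 864

Answer: 864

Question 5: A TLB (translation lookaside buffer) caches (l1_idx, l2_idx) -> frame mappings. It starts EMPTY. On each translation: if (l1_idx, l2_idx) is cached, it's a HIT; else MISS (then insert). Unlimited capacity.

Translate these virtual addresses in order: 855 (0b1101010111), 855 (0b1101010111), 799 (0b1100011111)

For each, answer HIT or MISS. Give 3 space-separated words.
Answer: MISS HIT MISS

Derivation:
vaddr=855: (6,2) not in TLB -> MISS, insert
vaddr=855: (6,2) in TLB -> HIT
vaddr=799: (6,0) not in TLB -> MISS, insert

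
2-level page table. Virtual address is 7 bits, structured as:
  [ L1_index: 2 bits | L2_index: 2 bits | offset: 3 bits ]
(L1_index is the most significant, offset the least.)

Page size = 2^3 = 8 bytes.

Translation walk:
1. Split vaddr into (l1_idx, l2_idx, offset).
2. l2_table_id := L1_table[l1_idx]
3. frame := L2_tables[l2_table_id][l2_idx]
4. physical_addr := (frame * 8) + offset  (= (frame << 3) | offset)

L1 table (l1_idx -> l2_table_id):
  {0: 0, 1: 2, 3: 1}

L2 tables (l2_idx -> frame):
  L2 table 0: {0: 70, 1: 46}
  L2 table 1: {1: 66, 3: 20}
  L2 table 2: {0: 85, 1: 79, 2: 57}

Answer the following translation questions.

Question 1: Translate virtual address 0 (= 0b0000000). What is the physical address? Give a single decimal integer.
vaddr = 0 = 0b0000000
Split: l1_idx=0, l2_idx=0, offset=0
L1[0] = 0
L2[0][0] = 70
paddr = 70 * 8 + 0 = 560

Answer: 560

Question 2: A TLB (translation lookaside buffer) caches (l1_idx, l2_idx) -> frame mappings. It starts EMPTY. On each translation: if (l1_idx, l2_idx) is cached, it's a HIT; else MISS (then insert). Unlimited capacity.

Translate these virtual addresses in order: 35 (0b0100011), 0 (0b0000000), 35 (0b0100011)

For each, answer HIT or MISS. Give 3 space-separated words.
vaddr=35: (1,0) not in TLB -> MISS, insert
vaddr=0: (0,0) not in TLB -> MISS, insert
vaddr=35: (1,0) in TLB -> HIT

Answer: MISS MISS HIT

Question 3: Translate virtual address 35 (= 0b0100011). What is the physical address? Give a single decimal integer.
vaddr = 35 = 0b0100011
Split: l1_idx=1, l2_idx=0, offset=3
L1[1] = 2
L2[2][0] = 85
paddr = 85 * 8 + 3 = 683

Answer: 683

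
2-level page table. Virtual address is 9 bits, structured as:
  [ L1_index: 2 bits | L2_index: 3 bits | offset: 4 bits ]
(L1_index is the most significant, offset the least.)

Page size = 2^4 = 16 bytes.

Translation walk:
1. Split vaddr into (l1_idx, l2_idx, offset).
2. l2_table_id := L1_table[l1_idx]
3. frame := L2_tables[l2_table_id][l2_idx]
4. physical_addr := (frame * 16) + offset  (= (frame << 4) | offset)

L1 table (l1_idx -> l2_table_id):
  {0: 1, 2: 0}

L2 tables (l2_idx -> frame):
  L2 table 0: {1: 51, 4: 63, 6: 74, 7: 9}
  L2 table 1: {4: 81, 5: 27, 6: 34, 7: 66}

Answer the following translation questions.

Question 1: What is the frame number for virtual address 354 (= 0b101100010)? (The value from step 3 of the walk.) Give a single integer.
vaddr = 354: l1_idx=2, l2_idx=6
L1[2] = 0; L2[0][6] = 74

Answer: 74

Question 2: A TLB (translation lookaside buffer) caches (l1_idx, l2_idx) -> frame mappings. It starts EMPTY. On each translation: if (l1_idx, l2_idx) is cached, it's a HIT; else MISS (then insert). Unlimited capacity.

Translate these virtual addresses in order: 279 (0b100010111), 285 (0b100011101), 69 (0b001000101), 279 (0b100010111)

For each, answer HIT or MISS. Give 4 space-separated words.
vaddr=279: (2,1) not in TLB -> MISS, insert
vaddr=285: (2,1) in TLB -> HIT
vaddr=69: (0,4) not in TLB -> MISS, insert
vaddr=279: (2,1) in TLB -> HIT

Answer: MISS HIT MISS HIT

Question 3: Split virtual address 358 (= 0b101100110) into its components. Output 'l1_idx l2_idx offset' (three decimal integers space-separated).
vaddr = 358 = 0b101100110
  top 2 bits -> l1_idx = 2
  next 3 bits -> l2_idx = 6
  bottom 4 bits -> offset = 6

Answer: 2 6 6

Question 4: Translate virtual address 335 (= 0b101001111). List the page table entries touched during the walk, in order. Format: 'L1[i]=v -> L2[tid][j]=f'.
Answer: L1[2]=0 -> L2[0][4]=63

Derivation:
vaddr = 335 = 0b101001111
Split: l1_idx=2, l2_idx=4, offset=15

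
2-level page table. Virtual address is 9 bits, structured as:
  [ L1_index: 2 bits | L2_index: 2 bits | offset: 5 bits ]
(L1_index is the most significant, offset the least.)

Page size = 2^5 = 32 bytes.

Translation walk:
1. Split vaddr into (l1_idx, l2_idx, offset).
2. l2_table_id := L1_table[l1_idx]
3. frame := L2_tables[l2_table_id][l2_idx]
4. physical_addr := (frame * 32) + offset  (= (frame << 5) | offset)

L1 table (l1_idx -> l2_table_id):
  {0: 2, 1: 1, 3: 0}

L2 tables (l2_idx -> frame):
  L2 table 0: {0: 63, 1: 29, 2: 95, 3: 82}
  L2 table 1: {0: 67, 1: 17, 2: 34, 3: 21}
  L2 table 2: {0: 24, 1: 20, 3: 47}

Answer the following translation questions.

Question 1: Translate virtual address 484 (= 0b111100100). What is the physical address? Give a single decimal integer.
vaddr = 484 = 0b111100100
Split: l1_idx=3, l2_idx=3, offset=4
L1[3] = 0
L2[0][3] = 82
paddr = 82 * 32 + 4 = 2628

Answer: 2628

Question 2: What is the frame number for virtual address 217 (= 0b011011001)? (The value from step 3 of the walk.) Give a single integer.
Answer: 34

Derivation:
vaddr = 217: l1_idx=1, l2_idx=2
L1[1] = 1; L2[1][2] = 34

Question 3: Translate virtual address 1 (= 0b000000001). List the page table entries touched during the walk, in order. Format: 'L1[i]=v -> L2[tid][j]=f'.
vaddr = 1 = 0b000000001
Split: l1_idx=0, l2_idx=0, offset=1

Answer: L1[0]=2 -> L2[2][0]=24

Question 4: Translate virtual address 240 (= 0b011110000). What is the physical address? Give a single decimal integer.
vaddr = 240 = 0b011110000
Split: l1_idx=1, l2_idx=3, offset=16
L1[1] = 1
L2[1][3] = 21
paddr = 21 * 32 + 16 = 688

Answer: 688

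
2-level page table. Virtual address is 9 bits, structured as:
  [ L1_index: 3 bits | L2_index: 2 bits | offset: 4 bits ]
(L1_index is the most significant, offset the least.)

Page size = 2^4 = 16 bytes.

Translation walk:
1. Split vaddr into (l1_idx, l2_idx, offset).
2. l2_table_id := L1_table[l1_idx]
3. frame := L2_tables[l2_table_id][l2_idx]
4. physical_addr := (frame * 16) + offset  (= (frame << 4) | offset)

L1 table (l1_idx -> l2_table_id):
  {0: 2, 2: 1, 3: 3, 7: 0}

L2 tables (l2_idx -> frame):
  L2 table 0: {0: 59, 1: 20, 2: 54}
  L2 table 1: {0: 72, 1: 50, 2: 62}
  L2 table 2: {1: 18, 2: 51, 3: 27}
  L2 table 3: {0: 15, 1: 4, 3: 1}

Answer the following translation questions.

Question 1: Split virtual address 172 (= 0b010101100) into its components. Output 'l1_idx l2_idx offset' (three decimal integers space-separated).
Answer: 2 2 12

Derivation:
vaddr = 172 = 0b010101100
  top 3 bits -> l1_idx = 2
  next 2 bits -> l2_idx = 2
  bottom 4 bits -> offset = 12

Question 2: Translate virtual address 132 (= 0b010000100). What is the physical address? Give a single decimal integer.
Answer: 1156

Derivation:
vaddr = 132 = 0b010000100
Split: l1_idx=2, l2_idx=0, offset=4
L1[2] = 1
L2[1][0] = 72
paddr = 72 * 16 + 4 = 1156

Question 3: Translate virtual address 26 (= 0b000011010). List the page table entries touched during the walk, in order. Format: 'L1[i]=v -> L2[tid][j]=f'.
vaddr = 26 = 0b000011010
Split: l1_idx=0, l2_idx=1, offset=10

Answer: L1[0]=2 -> L2[2][1]=18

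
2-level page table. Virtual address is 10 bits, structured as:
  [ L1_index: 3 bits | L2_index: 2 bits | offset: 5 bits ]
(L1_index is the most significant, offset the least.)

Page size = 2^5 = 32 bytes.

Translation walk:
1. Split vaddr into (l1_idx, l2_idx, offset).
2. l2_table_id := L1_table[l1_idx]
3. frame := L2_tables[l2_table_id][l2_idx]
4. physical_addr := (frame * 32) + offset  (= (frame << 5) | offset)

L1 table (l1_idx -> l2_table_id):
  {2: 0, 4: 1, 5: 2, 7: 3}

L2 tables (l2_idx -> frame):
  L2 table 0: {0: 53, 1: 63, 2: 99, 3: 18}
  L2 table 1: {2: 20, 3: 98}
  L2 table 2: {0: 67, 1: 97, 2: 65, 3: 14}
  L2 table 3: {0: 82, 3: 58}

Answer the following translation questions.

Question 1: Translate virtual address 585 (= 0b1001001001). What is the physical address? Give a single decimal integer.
vaddr = 585 = 0b1001001001
Split: l1_idx=4, l2_idx=2, offset=9
L1[4] = 1
L2[1][2] = 20
paddr = 20 * 32 + 9 = 649

Answer: 649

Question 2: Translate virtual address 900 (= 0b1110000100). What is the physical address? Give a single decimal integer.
vaddr = 900 = 0b1110000100
Split: l1_idx=7, l2_idx=0, offset=4
L1[7] = 3
L2[3][0] = 82
paddr = 82 * 32 + 4 = 2628

Answer: 2628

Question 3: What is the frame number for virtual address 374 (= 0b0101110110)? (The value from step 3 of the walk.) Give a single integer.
vaddr = 374: l1_idx=2, l2_idx=3
L1[2] = 0; L2[0][3] = 18

Answer: 18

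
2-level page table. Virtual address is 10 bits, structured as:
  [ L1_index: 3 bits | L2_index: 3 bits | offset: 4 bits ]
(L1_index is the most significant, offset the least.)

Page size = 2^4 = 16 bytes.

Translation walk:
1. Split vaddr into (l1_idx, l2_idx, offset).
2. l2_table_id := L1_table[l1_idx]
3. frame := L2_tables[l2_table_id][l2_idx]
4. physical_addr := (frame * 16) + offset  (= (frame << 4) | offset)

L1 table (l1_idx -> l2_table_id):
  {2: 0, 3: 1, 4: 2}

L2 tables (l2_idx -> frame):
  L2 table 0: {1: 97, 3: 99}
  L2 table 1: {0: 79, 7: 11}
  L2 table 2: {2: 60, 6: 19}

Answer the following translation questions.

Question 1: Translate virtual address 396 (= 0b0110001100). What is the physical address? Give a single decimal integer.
Answer: 1276

Derivation:
vaddr = 396 = 0b0110001100
Split: l1_idx=3, l2_idx=0, offset=12
L1[3] = 1
L2[1][0] = 79
paddr = 79 * 16 + 12 = 1276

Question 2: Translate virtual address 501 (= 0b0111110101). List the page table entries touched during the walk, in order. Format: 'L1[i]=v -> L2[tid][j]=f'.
vaddr = 501 = 0b0111110101
Split: l1_idx=3, l2_idx=7, offset=5

Answer: L1[3]=1 -> L2[1][7]=11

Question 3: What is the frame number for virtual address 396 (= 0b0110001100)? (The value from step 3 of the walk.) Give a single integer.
Answer: 79

Derivation:
vaddr = 396: l1_idx=3, l2_idx=0
L1[3] = 1; L2[1][0] = 79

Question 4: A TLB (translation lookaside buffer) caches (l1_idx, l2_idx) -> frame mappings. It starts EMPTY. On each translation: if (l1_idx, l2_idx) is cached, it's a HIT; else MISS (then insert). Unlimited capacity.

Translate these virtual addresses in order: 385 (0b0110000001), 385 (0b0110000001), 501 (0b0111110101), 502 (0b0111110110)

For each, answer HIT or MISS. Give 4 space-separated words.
vaddr=385: (3,0) not in TLB -> MISS, insert
vaddr=385: (3,0) in TLB -> HIT
vaddr=501: (3,7) not in TLB -> MISS, insert
vaddr=502: (3,7) in TLB -> HIT

Answer: MISS HIT MISS HIT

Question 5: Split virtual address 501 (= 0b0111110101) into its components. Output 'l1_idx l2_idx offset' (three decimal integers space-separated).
vaddr = 501 = 0b0111110101
  top 3 bits -> l1_idx = 3
  next 3 bits -> l2_idx = 7
  bottom 4 bits -> offset = 5

Answer: 3 7 5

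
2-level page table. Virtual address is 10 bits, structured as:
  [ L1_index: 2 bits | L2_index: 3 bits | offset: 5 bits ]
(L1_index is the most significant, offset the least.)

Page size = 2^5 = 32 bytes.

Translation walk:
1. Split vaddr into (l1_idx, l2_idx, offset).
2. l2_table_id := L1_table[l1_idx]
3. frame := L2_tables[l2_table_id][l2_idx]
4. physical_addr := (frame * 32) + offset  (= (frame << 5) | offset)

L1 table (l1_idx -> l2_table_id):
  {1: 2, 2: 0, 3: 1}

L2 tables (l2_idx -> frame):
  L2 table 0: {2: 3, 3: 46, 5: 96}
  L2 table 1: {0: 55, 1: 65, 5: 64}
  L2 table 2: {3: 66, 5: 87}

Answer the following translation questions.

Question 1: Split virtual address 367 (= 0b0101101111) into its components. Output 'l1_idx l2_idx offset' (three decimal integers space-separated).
Answer: 1 3 15

Derivation:
vaddr = 367 = 0b0101101111
  top 2 bits -> l1_idx = 1
  next 3 bits -> l2_idx = 3
  bottom 5 bits -> offset = 15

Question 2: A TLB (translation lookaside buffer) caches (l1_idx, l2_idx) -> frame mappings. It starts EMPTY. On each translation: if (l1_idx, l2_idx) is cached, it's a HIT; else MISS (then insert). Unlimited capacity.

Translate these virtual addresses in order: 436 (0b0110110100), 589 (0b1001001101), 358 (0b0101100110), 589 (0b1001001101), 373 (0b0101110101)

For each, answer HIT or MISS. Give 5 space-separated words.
vaddr=436: (1,5) not in TLB -> MISS, insert
vaddr=589: (2,2) not in TLB -> MISS, insert
vaddr=358: (1,3) not in TLB -> MISS, insert
vaddr=589: (2,2) in TLB -> HIT
vaddr=373: (1,3) in TLB -> HIT

Answer: MISS MISS MISS HIT HIT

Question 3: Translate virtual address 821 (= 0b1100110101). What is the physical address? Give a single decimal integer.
vaddr = 821 = 0b1100110101
Split: l1_idx=3, l2_idx=1, offset=21
L1[3] = 1
L2[1][1] = 65
paddr = 65 * 32 + 21 = 2101

Answer: 2101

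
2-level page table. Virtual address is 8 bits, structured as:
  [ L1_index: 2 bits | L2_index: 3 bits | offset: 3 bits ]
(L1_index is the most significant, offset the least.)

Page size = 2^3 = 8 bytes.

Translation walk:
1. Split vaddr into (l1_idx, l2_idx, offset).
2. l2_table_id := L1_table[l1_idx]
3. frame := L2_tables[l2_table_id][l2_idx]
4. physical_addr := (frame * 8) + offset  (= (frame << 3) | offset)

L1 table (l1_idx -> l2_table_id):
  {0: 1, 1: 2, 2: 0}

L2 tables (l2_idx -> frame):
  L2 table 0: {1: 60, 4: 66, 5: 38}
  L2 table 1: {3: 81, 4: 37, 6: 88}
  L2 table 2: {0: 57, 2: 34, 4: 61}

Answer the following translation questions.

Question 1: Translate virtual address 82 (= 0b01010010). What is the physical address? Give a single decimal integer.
vaddr = 82 = 0b01010010
Split: l1_idx=1, l2_idx=2, offset=2
L1[1] = 2
L2[2][2] = 34
paddr = 34 * 8 + 2 = 274

Answer: 274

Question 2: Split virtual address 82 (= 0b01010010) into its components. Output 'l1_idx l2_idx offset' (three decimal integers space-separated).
vaddr = 82 = 0b01010010
  top 2 bits -> l1_idx = 1
  next 3 bits -> l2_idx = 2
  bottom 3 bits -> offset = 2

Answer: 1 2 2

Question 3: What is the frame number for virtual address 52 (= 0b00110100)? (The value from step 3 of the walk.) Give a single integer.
vaddr = 52: l1_idx=0, l2_idx=6
L1[0] = 1; L2[1][6] = 88

Answer: 88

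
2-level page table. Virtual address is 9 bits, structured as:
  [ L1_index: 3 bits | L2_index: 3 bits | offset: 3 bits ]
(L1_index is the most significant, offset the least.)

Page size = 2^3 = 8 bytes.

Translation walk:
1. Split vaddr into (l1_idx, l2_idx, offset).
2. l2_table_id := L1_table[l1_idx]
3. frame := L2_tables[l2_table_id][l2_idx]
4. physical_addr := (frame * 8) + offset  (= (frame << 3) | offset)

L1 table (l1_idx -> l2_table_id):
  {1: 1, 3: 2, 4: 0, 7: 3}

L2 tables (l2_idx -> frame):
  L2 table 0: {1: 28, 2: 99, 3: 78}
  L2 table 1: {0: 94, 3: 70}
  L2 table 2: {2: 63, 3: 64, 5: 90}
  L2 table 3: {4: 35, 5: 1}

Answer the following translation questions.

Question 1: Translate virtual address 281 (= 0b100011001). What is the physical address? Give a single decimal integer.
vaddr = 281 = 0b100011001
Split: l1_idx=4, l2_idx=3, offset=1
L1[4] = 0
L2[0][3] = 78
paddr = 78 * 8 + 1 = 625

Answer: 625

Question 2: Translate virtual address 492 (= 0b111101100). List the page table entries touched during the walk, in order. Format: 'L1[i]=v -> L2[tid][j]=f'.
vaddr = 492 = 0b111101100
Split: l1_idx=7, l2_idx=5, offset=4

Answer: L1[7]=3 -> L2[3][5]=1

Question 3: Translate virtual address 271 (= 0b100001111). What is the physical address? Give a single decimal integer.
vaddr = 271 = 0b100001111
Split: l1_idx=4, l2_idx=1, offset=7
L1[4] = 0
L2[0][1] = 28
paddr = 28 * 8 + 7 = 231

Answer: 231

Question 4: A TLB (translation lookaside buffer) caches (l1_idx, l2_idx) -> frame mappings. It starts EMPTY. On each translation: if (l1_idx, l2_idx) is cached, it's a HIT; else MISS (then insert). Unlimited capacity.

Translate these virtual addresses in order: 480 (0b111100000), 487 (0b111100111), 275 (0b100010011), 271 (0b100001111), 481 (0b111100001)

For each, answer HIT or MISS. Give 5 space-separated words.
vaddr=480: (7,4) not in TLB -> MISS, insert
vaddr=487: (7,4) in TLB -> HIT
vaddr=275: (4,2) not in TLB -> MISS, insert
vaddr=271: (4,1) not in TLB -> MISS, insert
vaddr=481: (7,4) in TLB -> HIT

Answer: MISS HIT MISS MISS HIT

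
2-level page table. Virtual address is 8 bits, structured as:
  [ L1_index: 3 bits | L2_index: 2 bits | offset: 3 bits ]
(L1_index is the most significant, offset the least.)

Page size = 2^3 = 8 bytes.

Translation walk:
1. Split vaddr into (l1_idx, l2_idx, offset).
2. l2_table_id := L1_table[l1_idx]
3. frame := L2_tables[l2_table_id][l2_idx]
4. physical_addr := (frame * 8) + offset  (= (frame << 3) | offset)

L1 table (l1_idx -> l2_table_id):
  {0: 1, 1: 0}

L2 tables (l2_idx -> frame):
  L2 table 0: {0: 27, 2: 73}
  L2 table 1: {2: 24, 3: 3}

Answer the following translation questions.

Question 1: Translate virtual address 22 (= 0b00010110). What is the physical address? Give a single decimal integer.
Answer: 198

Derivation:
vaddr = 22 = 0b00010110
Split: l1_idx=0, l2_idx=2, offset=6
L1[0] = 1
L2[1][2] = 24
paddr = 24 * 8 + 6 = 198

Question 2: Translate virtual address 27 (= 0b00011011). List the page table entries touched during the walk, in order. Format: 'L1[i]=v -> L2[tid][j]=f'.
vaddr = 27 = 0b00011011
Split: l1_idx=0, l2_idx=3, offset=3

Answer: L1[0]=1 -> L2[1][3]=3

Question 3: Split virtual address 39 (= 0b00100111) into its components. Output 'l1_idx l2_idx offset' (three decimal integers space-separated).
vaddr = 39 = 0b00100111
  top 3 bits -> l1_idx = 1
  next 2 bits -> l2_idx = 0
  bottom 3 bits -> offset = 7

Answer: 1 0 7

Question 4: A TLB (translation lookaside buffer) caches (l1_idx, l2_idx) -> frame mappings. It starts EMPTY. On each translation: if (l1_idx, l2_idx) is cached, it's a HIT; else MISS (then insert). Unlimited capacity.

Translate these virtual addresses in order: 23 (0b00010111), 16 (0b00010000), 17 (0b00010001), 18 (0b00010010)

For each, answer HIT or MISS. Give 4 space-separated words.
Answer: MISS HIT HIT HIT

Derivation:
vaddr=23: (0,2) not in TLB -> MISS, insert
vaddr=16: (0,2) in TLB -> HIT
vaddr=17: (0,2) in TLB -> HIT
vaddr=18: (0,2) in TLB -> HIT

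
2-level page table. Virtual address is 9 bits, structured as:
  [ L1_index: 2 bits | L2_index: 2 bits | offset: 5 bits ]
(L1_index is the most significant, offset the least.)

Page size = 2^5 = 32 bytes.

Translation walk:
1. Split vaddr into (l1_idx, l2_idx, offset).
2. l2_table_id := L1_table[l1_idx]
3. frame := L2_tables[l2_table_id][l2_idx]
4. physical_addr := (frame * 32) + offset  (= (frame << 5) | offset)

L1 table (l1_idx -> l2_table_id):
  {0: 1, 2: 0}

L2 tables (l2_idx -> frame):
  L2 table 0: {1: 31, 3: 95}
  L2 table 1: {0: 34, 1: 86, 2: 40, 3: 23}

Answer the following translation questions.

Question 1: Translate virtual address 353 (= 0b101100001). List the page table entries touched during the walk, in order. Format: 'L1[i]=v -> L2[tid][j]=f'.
Answer: L1[2]=0 -> L2[0][3]=95

Derivation:
vaddr = 353 = 0b101100001
Split: l1_idx=2, l2_idx=3, offset=1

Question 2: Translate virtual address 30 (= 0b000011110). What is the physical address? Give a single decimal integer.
vaddr = 30 = 0b000011110
Split: l1_idx=0, l2_idx=0, offset=30
L1[0] = 1
L2[1][0] = 34
paddr = 34 * 32 + 30 = 1118

Answer: 1118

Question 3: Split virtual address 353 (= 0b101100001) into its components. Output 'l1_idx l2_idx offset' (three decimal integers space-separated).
vaddr = 353 = 0b101100001
  top 2 bits -> l1_idx = 2
  next 2 bits -> l2_idx = 3
  bottom 5 bits -> offset = 1

Answer: 2 3 1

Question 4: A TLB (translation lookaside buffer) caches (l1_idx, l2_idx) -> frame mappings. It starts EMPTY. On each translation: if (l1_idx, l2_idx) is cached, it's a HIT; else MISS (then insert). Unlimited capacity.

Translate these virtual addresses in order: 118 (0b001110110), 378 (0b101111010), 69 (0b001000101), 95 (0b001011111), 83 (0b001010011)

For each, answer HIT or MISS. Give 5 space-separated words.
vaddr=118: (0,3) not in TLB -> MISS, insert
vaddr=378: (2,3) not in TLB -> MISS, insert
vaddr=69: (0,2) not in TLB -> MISS, insert
vaddr=95: (0,2) in TLB -> HIT
vaddr=83: (0,2) in TLB -> HIT

Answer: MISS MISS MISS HIT HIT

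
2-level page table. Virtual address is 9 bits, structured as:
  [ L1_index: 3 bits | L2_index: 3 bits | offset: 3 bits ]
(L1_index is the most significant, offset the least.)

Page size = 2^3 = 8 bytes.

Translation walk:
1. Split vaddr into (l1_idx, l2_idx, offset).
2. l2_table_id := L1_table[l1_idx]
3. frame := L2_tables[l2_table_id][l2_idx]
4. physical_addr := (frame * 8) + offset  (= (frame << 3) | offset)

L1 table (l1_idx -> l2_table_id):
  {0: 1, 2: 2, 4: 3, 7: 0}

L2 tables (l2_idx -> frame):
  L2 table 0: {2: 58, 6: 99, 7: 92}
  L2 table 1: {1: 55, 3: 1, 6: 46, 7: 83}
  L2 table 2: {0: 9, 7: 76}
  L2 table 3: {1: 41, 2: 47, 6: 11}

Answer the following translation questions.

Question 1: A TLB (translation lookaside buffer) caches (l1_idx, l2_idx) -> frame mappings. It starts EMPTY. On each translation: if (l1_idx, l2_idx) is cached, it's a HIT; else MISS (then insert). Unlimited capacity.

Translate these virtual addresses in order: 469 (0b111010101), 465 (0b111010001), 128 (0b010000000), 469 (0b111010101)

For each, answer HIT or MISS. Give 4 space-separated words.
Answer: MISS HIT MISS HIT

Derivation:
vaddr=469: (7,2) not in TLB -> MISS, insert
vaddr=465: (7,2) in TLB -> HIT
vaddr=128: (2,0) not in TLB -> MISS, insert
vaddr=469: (7,2) in TLB -> HIT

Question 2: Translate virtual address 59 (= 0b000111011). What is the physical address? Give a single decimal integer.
Answer: 667

Derivation:
vaddr = 59 = 0b000111011
Split: l1_idx=0, l2_idx=7, offset=3
L1[0] = 1
L2[1][7] = 83
paddr = 83 * 8 + 3 = 667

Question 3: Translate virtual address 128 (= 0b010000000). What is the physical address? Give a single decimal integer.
Answer: 72

Derivation:
vaddr = 128 = 0b010000000
Split: l1_idx=2, l2_idx=0, offset=0
L1[2] = 2
L2[2][0] = 9
paddr = 9 * 8 + 0 = 72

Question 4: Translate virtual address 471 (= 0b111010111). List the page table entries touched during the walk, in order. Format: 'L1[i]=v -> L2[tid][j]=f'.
vaddr = 471 = 0b111010111
Split: l1_idx=7, l2_idx=2, offset=7

Answer: L1[7]=0 -> L2[0][2]=58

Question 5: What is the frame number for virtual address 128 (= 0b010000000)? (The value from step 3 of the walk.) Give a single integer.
Answer: 9

Derivation:
vaddr = 128: l1_idx=2, l2_idx=0
L1[2] = 2; L2[2][0] = 9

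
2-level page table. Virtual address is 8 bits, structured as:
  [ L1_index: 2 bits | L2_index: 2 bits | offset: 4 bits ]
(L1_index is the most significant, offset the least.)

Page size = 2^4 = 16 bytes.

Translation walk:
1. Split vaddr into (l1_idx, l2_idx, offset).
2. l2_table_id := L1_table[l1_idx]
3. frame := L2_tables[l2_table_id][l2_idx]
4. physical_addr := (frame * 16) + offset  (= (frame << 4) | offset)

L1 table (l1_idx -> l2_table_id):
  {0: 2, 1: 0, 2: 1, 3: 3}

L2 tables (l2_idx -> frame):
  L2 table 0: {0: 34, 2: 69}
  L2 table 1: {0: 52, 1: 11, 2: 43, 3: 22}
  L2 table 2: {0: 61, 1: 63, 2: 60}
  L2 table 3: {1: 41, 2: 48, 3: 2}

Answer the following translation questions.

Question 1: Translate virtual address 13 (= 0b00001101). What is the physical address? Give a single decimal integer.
vaddr = 13 = 0b00001101
Split: l1_idx=0, l2_idx=0, offset=13
L1[0] = 2
L2[2][0] = 61
paddr = 61 * 16 + 13 = 989

Answer: 989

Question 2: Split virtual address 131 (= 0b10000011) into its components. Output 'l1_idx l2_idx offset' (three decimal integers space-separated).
vaddr = 131 = 0b10000011
  top 2 bits -> l1_idx = 2
  next 2 bits -> l2_idx = 0
  bottom 4 bits -> offset = 3

Answer: 2 0 3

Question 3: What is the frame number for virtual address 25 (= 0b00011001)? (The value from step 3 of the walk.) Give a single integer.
vaddr = 25: l1_idx=0, l2_idx=1
L1[0] = 2; L2[2][1] = 63

Answer: 63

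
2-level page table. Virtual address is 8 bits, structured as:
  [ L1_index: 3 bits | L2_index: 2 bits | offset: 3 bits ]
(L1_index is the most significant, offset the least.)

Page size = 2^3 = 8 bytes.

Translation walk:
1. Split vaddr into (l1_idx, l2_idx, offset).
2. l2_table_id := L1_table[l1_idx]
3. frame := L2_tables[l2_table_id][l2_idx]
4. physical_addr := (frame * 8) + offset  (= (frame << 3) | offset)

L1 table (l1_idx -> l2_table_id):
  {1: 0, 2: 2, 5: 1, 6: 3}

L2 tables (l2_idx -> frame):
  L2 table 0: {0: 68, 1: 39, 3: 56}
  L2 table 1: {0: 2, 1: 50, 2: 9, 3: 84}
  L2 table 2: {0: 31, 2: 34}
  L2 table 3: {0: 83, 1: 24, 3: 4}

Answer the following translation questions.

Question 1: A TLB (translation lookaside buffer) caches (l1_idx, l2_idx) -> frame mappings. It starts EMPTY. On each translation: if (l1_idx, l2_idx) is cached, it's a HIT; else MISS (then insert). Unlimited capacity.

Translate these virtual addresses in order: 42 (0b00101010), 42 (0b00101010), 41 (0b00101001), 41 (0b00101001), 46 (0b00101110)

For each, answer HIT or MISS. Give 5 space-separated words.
vaddr=42: (1,1) not in TLB -> MISS, insert
vaddr=42: (1,1) in TLB -> HIT
vaddr=41: (1,1) in TLB -> HIT
vaddr=41: (1,1) in TLB -> HIT
vaddr=46: (1,1) in TLB -> HIT

Answer: MISS HIT HIT HIT HIT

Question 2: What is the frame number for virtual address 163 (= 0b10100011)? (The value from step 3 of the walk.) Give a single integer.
vaddr = 163: l1_idx=5, l2_idx=0
L1[5] = 1; L2[1][0] = 2

Answer: 2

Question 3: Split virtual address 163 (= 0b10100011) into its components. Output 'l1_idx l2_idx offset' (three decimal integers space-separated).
vaddr = 163 = 0b10100011
  top 3 bits -> l1_idx = 5
  next 2 bits -> l2_idx = 0
  bottom 3 bits -> offset = 3

Answer: 5 0 3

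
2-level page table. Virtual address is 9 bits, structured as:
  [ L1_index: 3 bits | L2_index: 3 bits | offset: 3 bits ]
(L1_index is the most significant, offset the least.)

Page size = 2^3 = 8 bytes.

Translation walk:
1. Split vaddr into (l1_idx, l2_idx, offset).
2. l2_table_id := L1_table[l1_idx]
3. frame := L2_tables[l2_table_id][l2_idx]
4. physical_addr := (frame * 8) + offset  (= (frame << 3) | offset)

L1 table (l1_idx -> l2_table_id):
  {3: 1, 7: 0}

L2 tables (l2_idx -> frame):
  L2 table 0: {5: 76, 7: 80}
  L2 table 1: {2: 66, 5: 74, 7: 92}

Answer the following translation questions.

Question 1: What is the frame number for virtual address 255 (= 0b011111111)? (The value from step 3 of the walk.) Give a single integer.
vaddr = 255: l1_idx=3, l2_idx=7
L1[3] = 1; L2[1][7] = 92

Answer: 92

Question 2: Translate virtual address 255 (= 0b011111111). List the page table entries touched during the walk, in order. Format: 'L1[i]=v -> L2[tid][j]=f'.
Answer: L1[3]=1 -> L2[1][7]=92

Derivation:
vaddr = 255 = 0b011111111
Split: l1_idx=3, l2_idx=7, offset=7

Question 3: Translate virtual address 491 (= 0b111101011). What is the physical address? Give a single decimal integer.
Answer: 611

Derivation:
vaddr = 491 = 0b111101011
Split: l1_idx=7, l2_idx=5, offset=3
L1[7] = 0
L2[0][5] = 76
paddr = 76 * 8 + 3 = 611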